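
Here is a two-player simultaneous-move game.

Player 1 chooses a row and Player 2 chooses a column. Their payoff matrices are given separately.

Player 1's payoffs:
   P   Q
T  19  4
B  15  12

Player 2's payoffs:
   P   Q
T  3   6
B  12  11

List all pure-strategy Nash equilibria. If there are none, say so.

Player 1 against P: payoffs 19, 15 → best response T.
Player 1 against Q: payoffs 4, 12 → best response B.
Player 2 against T: payoffs 3, 6 → best response Q.
Player 2 against B: payoffs 12, 11 → best response P.
No profile is a mutual best response for all players.

There is no pure-strategy Nash equilibrium.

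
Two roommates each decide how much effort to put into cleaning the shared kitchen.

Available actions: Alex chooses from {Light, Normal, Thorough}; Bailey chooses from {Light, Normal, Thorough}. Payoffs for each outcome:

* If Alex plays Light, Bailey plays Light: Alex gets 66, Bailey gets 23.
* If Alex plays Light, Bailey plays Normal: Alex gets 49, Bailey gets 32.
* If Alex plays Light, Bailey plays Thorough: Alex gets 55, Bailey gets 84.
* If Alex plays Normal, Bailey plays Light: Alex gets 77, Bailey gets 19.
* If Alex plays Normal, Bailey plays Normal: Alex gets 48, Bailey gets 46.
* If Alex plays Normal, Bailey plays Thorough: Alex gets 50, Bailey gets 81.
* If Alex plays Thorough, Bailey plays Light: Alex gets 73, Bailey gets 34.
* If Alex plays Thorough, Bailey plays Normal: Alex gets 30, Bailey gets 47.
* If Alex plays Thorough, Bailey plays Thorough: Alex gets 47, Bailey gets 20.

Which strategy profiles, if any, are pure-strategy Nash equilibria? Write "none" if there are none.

(Light, Light): Alex can switch to Normal (66 → 77). Not NE.
(Light, Normal): Bailey can switch to Thorough (32 → 84). Not NE.
(Light, Thorough): Alex gets 55, best alternative 50; Bailey gets 84, best alternative 32. No profitable deviation — NE.
(Normal, Light): Bailey can switch to Normal (19 → 46). Not NE.
(Normal, Normal): Alex can switch to Light (48 → 49). Not NE.
(Normal, Thorough): Alex can switch to Light (50 → 55). Not NE.
(Thorough, Light): Alex can switch to Normal (73 → 77). Not NE.
(Thorough, Normal): Alex can switch to Light (30 → 49). Not NE.
(Thorough, Thorough): Alex can switch to Light (47 → 55). Not NE.

Pure NE: (Light, Thorough)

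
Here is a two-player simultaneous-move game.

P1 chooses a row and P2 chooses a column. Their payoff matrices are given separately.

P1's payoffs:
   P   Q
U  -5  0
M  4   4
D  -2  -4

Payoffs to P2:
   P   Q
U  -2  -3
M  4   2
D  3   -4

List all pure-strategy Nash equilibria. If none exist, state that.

(U, P): P1 can switch to M (-5 → 4). Not NE.
(U, Q): P1 can switch to M (0 → 4). Not NE.
(M, P): P1 gets 4, best alternative -2; P2 gets 4, best alternative 2. No profitable deviation — NE.
(M, Q): P2 can switch to P (2 → 4). Not NE.
(D, P): P1 can switch to M (-2 → 4). Not NE.
(D, Q): P1 can switch to U (-4 → 0). Not NE.

Pure NE: (M, P)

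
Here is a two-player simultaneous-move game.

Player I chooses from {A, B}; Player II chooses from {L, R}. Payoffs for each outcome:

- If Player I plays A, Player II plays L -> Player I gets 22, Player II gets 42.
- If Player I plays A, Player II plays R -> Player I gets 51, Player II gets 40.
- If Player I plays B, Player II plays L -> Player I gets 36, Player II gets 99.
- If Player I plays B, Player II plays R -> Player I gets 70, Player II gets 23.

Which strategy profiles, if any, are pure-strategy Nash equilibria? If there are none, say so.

(A, L): Player I can switch to B (22 → 36). Not NE.
(A, R): Player I can switch to B (51 → 70). Not NE.
(B, L): Player I gets 36, best alternative 22; Player II gets 99, best alternative 23. No profitable deviation — NE.
(B, R): Player II can switch to L (23 → 99). Not NE.

Pure NE: (B, L)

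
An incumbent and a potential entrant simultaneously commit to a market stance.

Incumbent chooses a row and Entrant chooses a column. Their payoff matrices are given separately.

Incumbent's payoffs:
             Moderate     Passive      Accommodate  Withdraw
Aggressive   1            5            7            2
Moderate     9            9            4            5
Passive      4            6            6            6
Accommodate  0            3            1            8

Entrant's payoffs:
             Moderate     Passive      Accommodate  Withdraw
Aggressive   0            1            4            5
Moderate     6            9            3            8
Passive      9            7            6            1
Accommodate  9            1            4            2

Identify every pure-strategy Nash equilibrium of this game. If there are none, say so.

(Moderate, Passive)

For each player, find the best response to each opponent profile; mutual best responses are the pure NE.
Incumbent against Moderate: payoffs 1, 9, 4, 0 → best response Moderate.
Incumbent against Passive: payoffs 5, 9, 6, 3 → best response Moderate.
Incumbent against Accommodate: payoffs 7, 4, 6, 1 → best response Aggressive.
Incumbent against Withdraw: payoffs 2, 5, 6, 8 → best response Accommodate.
Entrant against Aggressive: payoffs 0, 1, 4, 5 → best response Withdraw.
Entrant against Moderate: payoffs 6, 9, 3, 8 → best response Passive.
Entrant against Passive: payoffs 9, 7, 6, 1 → best response Moderate.
Entrant against Accommodate: payoffs 9, 1, 4, 2 → best response Moderate.
Mutual best responses: (Moderate, Passive).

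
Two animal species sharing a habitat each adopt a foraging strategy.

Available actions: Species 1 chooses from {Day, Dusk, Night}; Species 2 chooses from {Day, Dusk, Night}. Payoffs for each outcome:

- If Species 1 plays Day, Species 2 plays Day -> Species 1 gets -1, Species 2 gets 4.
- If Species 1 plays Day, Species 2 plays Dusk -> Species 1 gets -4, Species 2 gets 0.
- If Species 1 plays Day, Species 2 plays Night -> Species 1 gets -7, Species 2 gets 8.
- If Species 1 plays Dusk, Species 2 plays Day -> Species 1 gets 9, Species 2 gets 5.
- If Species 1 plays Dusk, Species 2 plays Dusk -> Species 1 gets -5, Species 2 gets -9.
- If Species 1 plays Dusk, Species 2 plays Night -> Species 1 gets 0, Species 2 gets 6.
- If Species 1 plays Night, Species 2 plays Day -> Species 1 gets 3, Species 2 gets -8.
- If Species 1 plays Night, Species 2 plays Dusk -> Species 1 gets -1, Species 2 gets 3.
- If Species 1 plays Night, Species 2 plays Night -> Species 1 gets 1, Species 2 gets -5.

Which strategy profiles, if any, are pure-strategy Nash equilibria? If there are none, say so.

Species 1 against Day: payoffs -1, 9, 3 → best response Dusk.
Species 1 against Dusk: payoffs -4, -5, -1 → best response Night.
Species 1 against Night: payoffs -7, 0, 1 → best response Night.
Species 2 against Day: payoffs 4, 0, 8 → best response Night.
Species 2 against Dusk: payoffs 5, -9, 6 → best response Night.
Species 2 against Night: payoffs -8, 3, -5 → best response Dusk.
Mutual best responses: (Night, Dusk).

Pure NE: (Night, Dusk)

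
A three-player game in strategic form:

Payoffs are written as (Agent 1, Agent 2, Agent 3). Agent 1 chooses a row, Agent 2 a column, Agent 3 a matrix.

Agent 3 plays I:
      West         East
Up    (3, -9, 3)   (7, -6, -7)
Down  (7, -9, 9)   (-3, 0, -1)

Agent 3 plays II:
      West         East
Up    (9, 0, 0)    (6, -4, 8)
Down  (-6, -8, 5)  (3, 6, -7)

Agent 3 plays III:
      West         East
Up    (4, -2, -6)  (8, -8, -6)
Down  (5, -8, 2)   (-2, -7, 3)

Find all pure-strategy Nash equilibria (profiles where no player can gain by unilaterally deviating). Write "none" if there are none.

(Up, West, I): Agent 1 can switch to Down (3 → 7). Not NE.
(Up, West, II): Agent 3 can switch to I (0 → 3). Not NE.
(Up, West, III): Agent 1 can switch to Down (4 → 5). Not NE.
(Up, East, I): Agent 3 can switch to II (-7 → 8). Not NE.
(Up, East, II): Agent 2 can switch to West (-4 → 0). Not NE.
(Up, East, III): Agent 2 can switch to West (-8 → -2). Not NE.
(The remaining 6 profiles each have a profitable deviation by the same check.)

none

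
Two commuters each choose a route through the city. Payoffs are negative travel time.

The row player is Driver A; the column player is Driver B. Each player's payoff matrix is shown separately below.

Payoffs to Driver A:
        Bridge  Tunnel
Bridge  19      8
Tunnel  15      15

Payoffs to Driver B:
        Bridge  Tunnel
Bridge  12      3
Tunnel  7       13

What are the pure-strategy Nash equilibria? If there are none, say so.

Mark each player's best response to every combination of opponents' strategies; a profile where every player is best-responding is a pure Nash equilibrium.
Driver A against Bridge: payoffs 19, 15 → best response Bridge.
Driver A against Tunnel: payoffs 8, 15 → best response Tunnel.
Driver B against Bridge: payoffs 12, 3 → best response Bridge.
Driver B against Tunnel: payoffs 7, 13 → best response Tunnel.
Mutual best responses: (Bridge, Bridge); (Tunnel, Tunnel).

Pure-strategy Nash equilibria: (Bridge, Bridge), (Tunnel, Tunnel)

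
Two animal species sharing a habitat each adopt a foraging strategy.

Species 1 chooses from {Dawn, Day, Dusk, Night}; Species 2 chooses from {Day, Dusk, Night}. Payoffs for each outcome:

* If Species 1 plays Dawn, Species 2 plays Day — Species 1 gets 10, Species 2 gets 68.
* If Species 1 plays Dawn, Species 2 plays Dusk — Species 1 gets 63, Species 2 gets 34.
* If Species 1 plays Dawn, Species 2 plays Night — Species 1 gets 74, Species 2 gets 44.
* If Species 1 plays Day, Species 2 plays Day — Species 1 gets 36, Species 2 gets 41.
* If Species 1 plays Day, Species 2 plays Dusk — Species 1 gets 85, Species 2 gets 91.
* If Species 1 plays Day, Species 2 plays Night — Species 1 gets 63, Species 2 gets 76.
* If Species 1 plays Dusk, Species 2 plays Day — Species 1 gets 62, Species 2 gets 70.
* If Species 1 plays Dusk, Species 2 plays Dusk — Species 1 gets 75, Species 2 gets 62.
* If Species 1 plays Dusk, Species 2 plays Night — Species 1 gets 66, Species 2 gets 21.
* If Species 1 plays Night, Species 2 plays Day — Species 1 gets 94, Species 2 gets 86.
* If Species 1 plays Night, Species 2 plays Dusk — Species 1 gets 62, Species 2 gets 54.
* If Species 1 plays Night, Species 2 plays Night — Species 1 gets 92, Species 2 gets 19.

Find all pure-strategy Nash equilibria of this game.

(Dawn, Day): Species 1 can switch to Day (10 → 36). Not NE.
(Dawn, Dusk): Species 1 can switch to Day (63 → 85). Not NE.
(Dawn, Night): Species 1 can switch to Night (74 → 92). Not NE.
(Day, Day): Species 1 can switch to Dusk (36 → 62). Not NE.
(Day, Dusk): Species 1 gets 85, best alternative 75; Species 2 gets 91, best alternative 76. No profitable deviation — NE.
(Day, Night): Species 1 can switch to Dawn (63 → 74). Not NE.
(Dusk, Day): Species 1 can switch to Night (62 → 94). Not NE.
(Dusk, Dusk): Species 1 can switch to Day (75 → 85). Not NE.
(Dusk, Night): Species 1 can switch to Dawn (66 → 74). Not NE.
(Night, Day): Species 1 gets 94, best alternative 62; Species 2 gets 86, best alternative 54. No profitable deviation — NE.
(Night, Dusk): Species 1 can switch to Dawn (62 → 63). Not NE.
(Night, Night): Species 2 can switch to Day (19 → 86). Not NE.

The pure Nash equilibria are (Day, Dusk), (Night, Day).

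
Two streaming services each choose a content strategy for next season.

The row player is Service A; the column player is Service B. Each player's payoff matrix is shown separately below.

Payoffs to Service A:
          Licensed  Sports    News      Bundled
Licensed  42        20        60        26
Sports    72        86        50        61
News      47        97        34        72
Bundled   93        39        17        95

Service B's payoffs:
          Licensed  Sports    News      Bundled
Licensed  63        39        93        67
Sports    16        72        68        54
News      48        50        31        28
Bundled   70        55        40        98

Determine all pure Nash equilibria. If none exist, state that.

Service A against Licensed: payoffs 42, 72, 47, 93 → best response Bundled.
Service A against Sports: payoffs 20, 86, 97, 39 → best response News.
Service A against News: payoffs 60, 50, 34, 17 → best response Licensed.
Service A against Bundled: payoffs 26, 61, 72, 95 → best response Bundled.
Service B against Licensed: payoffs 63, 39, 93, 67 → best response News.
Service B against Sports: payoffs 16, 72, 68, 54 → best response Sports.
Service B against News: payoffs 48, 50, 31, 28 → best response Sports.
Service B against Bundled: payoffs 70, 55, 40, 98 → best response Bundled.
Mutual best responses: (Licensed, News); (News, Sports); (Bundled, Bundled).

The pure Nash equilibria are (Licensed, News), (News, Sports), (Bundled, Bundled).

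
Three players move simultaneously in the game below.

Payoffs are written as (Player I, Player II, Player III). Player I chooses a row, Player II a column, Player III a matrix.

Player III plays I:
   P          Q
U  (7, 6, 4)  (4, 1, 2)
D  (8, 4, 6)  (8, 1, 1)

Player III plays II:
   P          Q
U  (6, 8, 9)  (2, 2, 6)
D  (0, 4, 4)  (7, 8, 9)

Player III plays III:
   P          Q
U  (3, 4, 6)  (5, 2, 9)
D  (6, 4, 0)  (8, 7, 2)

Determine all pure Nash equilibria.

The pure Nash equilibria are (U, P, II) and (D, P, I) and (D, Q, II).

(U, P, I): Player I can switch to D (7 → 8). Not NE.
(U, P, II): Player I gets 6, best alternative 0; Player II gets 8, best alternative 2; Player III gets 9, best alternative 6. No profitable deviation — NE.
(U, P, III): Player I can switch to D (3 → 6). Not NE.
(U, Q, I): Player I can switch to D (4 → 8). Not NE.
(U, Q, II): Player I can switch to D (2 → 7). Not NE.
(U, Q, III): Player I can switch to D (5 → 8). Not NE.
(D, P, I): Player I gets 8, best alternative 7; Player II gets 4, best alternative 1; Player III gets 6, best alternative 4. No profitable deviation — NE.
(D, P, II): Player I can switch to U (0 → 6). Not NE.
(D, Q, II): Player I gets 7, best alternative 2; Player II gets 8, best alternative 4; Player III gets 9, best alternative 2. No profitable deviation — NE.
(The remaining 3 profiles each have a profitable deviation by the same check.)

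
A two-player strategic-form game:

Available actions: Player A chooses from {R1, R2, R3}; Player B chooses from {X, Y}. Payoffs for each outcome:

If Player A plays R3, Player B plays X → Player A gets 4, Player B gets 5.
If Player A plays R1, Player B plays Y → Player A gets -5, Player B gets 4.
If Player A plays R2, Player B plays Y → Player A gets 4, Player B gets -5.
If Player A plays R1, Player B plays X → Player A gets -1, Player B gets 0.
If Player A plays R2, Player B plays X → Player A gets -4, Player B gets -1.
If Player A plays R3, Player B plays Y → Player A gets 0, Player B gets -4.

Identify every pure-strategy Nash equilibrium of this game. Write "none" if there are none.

Mark each player's best response to every combination of opponents' strategies; a profile where every player is best-responding is a pure Nash equilibrium.
Player A against X: payoffs -1, -4, 4 → best response R3.
Player A against Y: payoffs -5, 4, 0 → best response R2.
Player B against R1: payoffs 0, 4 → best response Y.
Player B against R2: payoffs -1, -5 → best response X.
Player B against R3: payoffs 5, -4 → best response X.
Mutual best responses: (R3, X).

(R3, X)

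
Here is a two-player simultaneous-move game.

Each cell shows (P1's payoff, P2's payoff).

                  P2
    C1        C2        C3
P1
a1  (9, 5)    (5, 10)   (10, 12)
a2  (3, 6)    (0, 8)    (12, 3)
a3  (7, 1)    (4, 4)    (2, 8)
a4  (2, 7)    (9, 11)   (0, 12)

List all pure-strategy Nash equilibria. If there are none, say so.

(a1, C1): P2 can switch to C2 (5 → 10). Not NE.
(a1, C2): P1 can switch to a4 (5 → 9). Not NE.
(a1, C3): P1 can switch to a2 (10 → 12). Not NE.
(a2, C1): P1 can switch to a1 (3 → 9). Not NE.
(a2, C2): P1 can switch to a1 (0 → 5). Not NE.
(a2, C3): P2 can switch to C1 (3 → 6). Not NE.
(a3, C1): P1 can switch to a1 (7 → 9). Not NE.
(a3, C2): P1 can switch to a1 (4 → 5). Not NE.
(a3, C3): P1 can switch to a1 (2 → 10). Not NE.
(a4, C1): P1 can switch to a1 (2 → 9). Not NE.
(The remaining 2 profiles each have a profitable deviation by the same check.)

This game has no pure Nash equilibrium.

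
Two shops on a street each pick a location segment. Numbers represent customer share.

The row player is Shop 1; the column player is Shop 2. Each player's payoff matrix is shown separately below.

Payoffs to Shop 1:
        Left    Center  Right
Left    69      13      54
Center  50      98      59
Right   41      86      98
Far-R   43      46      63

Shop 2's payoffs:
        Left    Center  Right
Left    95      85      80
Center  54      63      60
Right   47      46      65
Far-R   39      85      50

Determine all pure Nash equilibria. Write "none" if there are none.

Check each profile: it is a Nash equilibrium iff no player can strictly gain by switching unilaterally.
(Left, Left): Shop 1 gets 69, best alternative 50; Shop 2 gets 95, best alternative 85. No profitable deviation — NE.
(Left, Center): Shop 1 can switch to Center (13 → 98). Not NE.
(Left, Right): Shop 1 can switch to Center (54 → 59). Not NE.
(Center, Left): Shop 1 can switch to Left (50 → 69). Not NE.
(Center, Center): Shop 1 gets 98, best alternative 86; Shop 2 gets 63, best alternative 60. No profitable deviation — NE.
(Center, Right): Shop 1 can switch to Right (59 → 98). Not NE.
(Right, Left): Shop 1 can switch to Left (41 → 69). Not NE.
(Right, Center): Shop 1 can switch to Center (86 → 98). Not NE.
(Right, Right): Shop 1 gets 98, best alternative 63; Shop 2 gets 65, best alternative 47. No profitable deviation — NE.
(Far-R, Left): Shop 1 can switch to Left (43 → 69). Not NE.
(Far-R, Center): Shop 1 can switch to Center (46 → 98). Not NE.
(Far-R, Right): Shop 1 can switch to Right (63 → 98). Not NE.

Pure-strategy Nash equilibria: (Left, Left) and (Center, Center) and (Right, Right)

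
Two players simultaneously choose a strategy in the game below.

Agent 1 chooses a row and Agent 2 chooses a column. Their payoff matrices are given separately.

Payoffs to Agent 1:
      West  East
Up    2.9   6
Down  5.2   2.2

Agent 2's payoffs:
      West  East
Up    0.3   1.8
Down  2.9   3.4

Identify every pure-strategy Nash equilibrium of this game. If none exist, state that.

The unique pure-strategy Nash equilibrium is (Up, East).

Agent 1 against West: payoffs 2.9, 5.2 → best response Down.
Agent 1 against East: payoffs 6, 2.2 → best response Up.
Agent 2 against Up: payoffs 0.3, 1.8 → best response East.
Agent 2 against Down: payoffs 2.9, 3.4 → best response East.
Mutual best responses: (Up, East).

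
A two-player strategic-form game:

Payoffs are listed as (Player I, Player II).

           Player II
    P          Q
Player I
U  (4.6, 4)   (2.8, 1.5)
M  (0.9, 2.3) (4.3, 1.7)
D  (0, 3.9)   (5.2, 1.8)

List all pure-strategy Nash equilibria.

Pure NE: (U, P)

Player I against P: payoffs 4.6, 0.9, 0 → best response U.
Player I against Q: payoffs 2.8, 4.3, 5.2 → best response D.
Player II against U: payoffs 4, 1.5 → best response P.
Player II against M: payoffs 2.3, 1.7 → best response P.
Player II against D: payoffs 3.9, 1.8 → best response P.
Mutual best responses: (U, P).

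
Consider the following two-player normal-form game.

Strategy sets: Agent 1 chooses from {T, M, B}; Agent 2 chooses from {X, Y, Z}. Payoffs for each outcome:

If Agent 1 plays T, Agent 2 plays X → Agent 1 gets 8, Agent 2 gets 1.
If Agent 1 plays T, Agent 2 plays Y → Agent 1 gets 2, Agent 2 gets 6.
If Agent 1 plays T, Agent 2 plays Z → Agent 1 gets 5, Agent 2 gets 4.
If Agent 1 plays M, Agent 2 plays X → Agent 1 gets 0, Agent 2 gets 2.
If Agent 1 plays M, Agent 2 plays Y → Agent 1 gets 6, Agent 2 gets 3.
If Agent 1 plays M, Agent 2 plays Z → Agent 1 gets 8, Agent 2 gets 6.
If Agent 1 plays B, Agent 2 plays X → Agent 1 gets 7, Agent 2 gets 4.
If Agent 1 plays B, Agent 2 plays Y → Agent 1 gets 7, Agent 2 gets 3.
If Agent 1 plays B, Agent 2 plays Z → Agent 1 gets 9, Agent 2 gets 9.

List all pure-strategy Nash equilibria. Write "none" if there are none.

Mark each player's best response to every combination of opponents' strategies; a profile where every player is best-responding is a pure Nash equilibrium.
Agent 1 against X: payoffs 8, 0, 7 → best response T.
Agent 1 against Y: payoffs 2, 6, 7 → best response B.
Agent 1 against Z: payoffs 5, 8, 9 → best response B.
Agent 2 against T: payoffs 1, 6, 4 → best response Y.
Agent 2 against M: payoffs 2, 3, 6 → best response Z.
Agent 2 against B: payoffs 4, 3, 9 → best response Z.
Mutual best responses: (B, Z).

Pure NE: (B, Z)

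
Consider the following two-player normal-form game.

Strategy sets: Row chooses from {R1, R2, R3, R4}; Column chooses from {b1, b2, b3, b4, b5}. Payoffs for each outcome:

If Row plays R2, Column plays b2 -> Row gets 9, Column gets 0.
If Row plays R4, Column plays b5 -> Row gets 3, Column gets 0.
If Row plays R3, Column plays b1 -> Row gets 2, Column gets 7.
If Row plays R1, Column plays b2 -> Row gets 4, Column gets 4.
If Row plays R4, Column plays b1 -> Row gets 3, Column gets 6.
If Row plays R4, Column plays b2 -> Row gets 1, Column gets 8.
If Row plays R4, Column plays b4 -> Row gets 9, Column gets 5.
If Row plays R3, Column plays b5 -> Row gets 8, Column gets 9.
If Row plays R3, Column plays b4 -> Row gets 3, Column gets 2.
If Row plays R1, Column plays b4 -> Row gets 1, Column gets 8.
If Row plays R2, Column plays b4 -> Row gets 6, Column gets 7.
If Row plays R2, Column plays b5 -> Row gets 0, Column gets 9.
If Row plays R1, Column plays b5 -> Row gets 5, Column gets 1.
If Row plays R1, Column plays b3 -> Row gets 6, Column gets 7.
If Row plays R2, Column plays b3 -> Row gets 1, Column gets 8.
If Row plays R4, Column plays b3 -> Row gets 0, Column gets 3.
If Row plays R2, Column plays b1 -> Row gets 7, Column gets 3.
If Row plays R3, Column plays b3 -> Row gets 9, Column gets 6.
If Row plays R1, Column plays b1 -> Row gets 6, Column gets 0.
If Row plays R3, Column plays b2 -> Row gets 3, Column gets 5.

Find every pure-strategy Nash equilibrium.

(R3, b5)

(R1, b1): Row can switch to R2 (6 → 7). Not NE.
(R1, b2): Row can switch to R2 (4 → 9). Not NE.
(R1, b3): Row can switch to R3 (6 → 9). Not NE.
(R1, b4): Row can switch to R2 (1 → 6). Not NE.
(R1, b5): Row can switch to R3 (5 → 8). Not NE.
(R2, b1): Column can switch to b3 (3 → 8). Not NE.
(R3, b5): Row gets 8, best alternative 5; Column gets 9, best alternative 7. No profitable deviation — NE.
(The remaining 13 profiles each have a profitable deviation by the same check.)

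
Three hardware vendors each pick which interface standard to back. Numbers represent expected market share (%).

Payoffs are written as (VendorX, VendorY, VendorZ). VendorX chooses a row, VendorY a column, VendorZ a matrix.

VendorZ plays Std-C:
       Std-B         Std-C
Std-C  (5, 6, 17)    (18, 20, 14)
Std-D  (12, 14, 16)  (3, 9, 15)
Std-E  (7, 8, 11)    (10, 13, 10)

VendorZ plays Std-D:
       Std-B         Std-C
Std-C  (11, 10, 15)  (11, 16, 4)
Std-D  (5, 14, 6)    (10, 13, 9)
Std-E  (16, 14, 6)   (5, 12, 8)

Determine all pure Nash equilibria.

Pure-strategy Nash equilibria: (Std-C, Std-C, Std-C) and (Std-D, Std-B, Std-C)

For each strategy profile, look for a profitable unilateral deviation.
(Std-C, Std-B, Std-C): VendorX can switch to Std-D (5 → 12). Not NE.
(Std-C, Std-B, Std-D): VendorX can switch to Std-E (11 → 16). Not NE.
(Std-C, Std-C, Std-C): VendorX gets 18, best alternative 10; VendorY gets 20, best alternative 6; VendorZ gets 14, best alternative 4. No profitable deviation — NE.
(Std-C, Std-C, Std-D): VendorZ can switch to Std-C (4 → 14). Not NE.
(Std-D, Std-B, Std-C): VendorX gets 12, best alternative 7; VendorY gets 14, best alternative 9; VendorZ gets 16, best alternative 6. No profitable deviation — NE.
(Std-D, Std-B, Std-D): VendorX can switch to Std-C (5 → 11). Not NE.
(Std-D, Std-C, Std-C): VendorX can switch to Std-C (3 → 18). Not NE.
(Std-D, Std-C, Std-D): VendorX can switch to Std-C (10 → 11). Not NE.
(Std-E, Std-B, Std-C): VendorX can switch to Std-D (7 → 12). Not NE.
(Std-E, Std-B, Std-D): VendorZ can switch to Std-C (6 → 11). Not NE.
(Std-E, Std-C, Std-C): VendorX can switch to Std-C (10 → 18). Not NE.
(Std-E, Std-C, Std-D): VendorX can switch to Std-C (5 → 11). Not NE.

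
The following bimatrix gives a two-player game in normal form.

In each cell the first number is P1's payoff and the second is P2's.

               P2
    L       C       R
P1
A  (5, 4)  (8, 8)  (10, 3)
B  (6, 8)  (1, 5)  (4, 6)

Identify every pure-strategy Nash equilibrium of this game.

P1 against L: payoffs 5, 6 → best response B.
P1 against C: payoffs 8, 1 → best response A.
P1 against R: payoffs 10, 4 → best response A.
P2 against A: payoffs 4, 8, 3 → best response C.
P2 against B: payoffs 8, 5, 6 → best response L.
Mutual best responses: (A, C); (B, L).

(A, C) and (B, L)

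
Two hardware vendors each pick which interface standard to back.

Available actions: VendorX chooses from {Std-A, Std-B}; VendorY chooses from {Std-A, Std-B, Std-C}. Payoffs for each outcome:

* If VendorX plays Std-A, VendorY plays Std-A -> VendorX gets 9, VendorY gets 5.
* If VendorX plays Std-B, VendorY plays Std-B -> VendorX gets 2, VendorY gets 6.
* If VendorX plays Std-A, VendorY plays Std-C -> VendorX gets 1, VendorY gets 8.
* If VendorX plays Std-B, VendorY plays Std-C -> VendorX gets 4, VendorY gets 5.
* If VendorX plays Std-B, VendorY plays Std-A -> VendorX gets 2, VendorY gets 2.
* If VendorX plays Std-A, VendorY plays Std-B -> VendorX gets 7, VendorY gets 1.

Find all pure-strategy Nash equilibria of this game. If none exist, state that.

VendorX against Std-A: payoffs 9, 2 → best response Std-A.
VendorX against Std-B: payoffs 7, 2 → best response Std-A.
VendorX against Std-C: payoffs 1, 4 → best response Std-B.
VendorY against Std-A: payoffs 5, 1, 8 → best response Std-C.
VendorY against Std-B: payoffs 2, 6, 5 → best response Std-B.
No profile is a mutual best response for all players.

There is no pure-strategy Nash equilibrium.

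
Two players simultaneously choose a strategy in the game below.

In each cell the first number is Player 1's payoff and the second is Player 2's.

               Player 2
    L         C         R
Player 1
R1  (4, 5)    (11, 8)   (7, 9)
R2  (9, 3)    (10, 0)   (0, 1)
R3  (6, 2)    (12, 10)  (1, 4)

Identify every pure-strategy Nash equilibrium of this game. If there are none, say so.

The pure Nash equilibria are (R1, R) and (R2, L) and (R3, C).

(R1, L): Player 1 can switch to R2 (4 → 9). Not NE.
(R1, C): Player 1 can switch to R3 (11 → 12). Not NE.
(R1, R): Player 1 gets 7, best alternative 1; Player 2 gets 9, best alternative 8. No profitable deviation — NE.
(R2, L): Player 1 gets 9, best alternative 6; Player 2 gets 3, best alternative 1. No profitable deviation — NE.
(R2, C): Player 1 can switch to R1 (10 → 11). Not NE.
(R2, R): Player 1 can switch to R1 (0 → 7). Not NE.
(R3, L): Player 1 can switch to R2 (6 → 9). Not NE.
(R3, C): Player 1 gets 12, best alternative 11; Player 2 gets 10, best alternative 4. No profitable deviation — NE.
(R3, R): Player 1 can switch to R1 (1 → 7). Not NE.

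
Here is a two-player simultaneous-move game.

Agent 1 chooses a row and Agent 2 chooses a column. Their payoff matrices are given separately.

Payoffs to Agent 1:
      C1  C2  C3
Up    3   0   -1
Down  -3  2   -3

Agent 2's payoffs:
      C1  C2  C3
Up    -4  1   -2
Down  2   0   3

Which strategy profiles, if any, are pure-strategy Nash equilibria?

There is no pure-strategy Nash equilibrium.

Agent 1 against C1: payoffs 3, -3 → best response Up.
Agent 1 against C2: payoffs 0, 2 → best response Down.
Agent 1 against C3: payoffs -1, -3 → best response Up.
Agent 2 against Up: payoffs -4, 1, -2 → best response C2.
Agent 2 against Down: payoffs 2, 0, 3 → best response C3.
No profile is a mutual best response for all players.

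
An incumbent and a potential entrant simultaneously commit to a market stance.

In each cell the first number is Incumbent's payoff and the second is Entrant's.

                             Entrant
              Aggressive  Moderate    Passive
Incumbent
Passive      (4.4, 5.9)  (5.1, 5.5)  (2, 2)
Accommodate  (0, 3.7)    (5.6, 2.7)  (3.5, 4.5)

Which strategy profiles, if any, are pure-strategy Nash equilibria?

Pure-strategy Nash equilibria: (Passive, Aggressive), (Accommodate, Passive)

For each player, find the best response to each opponent profile; mutual best responses are the pure NE.
Incumbent against Aggressive: payoffs 4.4, 0 → best response Passive.
Incumbent against Moderate: payoffs 5.1, 5.6 → best response Accommodate.
Incumbent against Passive: payoffs 2, 3.5 → best response Accommodate.
Entrant against Passive: payoffs 5.9, 5.5, 2 → best response Aggressive.
Entrant against Accommodate: payoffs 3.7, 2.7, 4.5 → best response Passive.
Mutual best responses: (Passive, Aggressive); (Accommodate, Passive).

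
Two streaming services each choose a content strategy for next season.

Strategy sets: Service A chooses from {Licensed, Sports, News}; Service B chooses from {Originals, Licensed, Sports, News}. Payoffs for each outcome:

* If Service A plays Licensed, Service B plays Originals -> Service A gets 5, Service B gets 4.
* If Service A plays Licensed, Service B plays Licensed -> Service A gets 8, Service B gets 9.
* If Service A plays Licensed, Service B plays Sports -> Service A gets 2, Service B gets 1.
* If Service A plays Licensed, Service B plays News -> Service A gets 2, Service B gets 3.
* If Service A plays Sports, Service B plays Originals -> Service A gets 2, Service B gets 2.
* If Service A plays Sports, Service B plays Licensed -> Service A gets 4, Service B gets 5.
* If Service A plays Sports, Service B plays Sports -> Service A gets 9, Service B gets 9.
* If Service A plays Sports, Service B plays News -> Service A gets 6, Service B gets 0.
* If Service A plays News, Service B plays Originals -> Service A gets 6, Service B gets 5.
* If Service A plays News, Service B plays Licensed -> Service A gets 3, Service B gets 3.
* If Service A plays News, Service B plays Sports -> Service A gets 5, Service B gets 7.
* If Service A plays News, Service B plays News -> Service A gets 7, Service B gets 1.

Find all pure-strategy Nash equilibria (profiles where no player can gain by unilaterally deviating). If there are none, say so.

(Licensed, Originals): Service A can switch to News (5 → 6). Not NE.
(Licensed, Licensed): Service A gets 8, best alternative 4; Service B gets 9, best alternative 4. No profitable deviation — NE.
(Licensed, Sports): Service A can switch to Sports (2 → 9). Not NE.
(Licensed, News): Service A can switch to Sports (2 → 6). Not NE.
(Sports, Originals): Service A can switch to Licensed (2 → 5). Not NE.
(Sports, Licensed): Service A can switch to Licensed (4 → 8). Not NE.
(Sports, Sports): Service A gets 9, best alternative 5; Service B gets 9, best alternative 5. No profitable deviation — NE.
(Sports, News): Service A can switch to News (6 → 7). Not NE.
(News, Originals): Service B can switch to Sports (5 → 7). Not NE.
(News, Licensed): Service A can switch to Licensed (3 → 8). Not NE.
(The remaining 2 profiles each have a profitable deviation by the same check.)

Pure-strategy Nash equilibria: (Licensed, Licensed) and (Sports, Sports)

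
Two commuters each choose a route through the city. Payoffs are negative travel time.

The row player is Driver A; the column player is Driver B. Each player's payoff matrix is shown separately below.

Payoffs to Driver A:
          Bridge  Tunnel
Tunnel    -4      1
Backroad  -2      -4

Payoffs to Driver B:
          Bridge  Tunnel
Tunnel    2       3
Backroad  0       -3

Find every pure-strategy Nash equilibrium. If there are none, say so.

The pure Nash equilibria are (Tunnel, Tunnel); (Backroad, Bridge).

(Tunnel, Bridge): Driver A can switch to Backroad (-4 → -2). Not NE.
(Tunnel, Tunnel): Driver A gets 1, best alternative -4; Driver B gets 3, best alternative 2. No profitable deviation — NE.
(Backroad, Bridge): Driver A gets -2, best alternative -4; Driver B gets 0, best alternative -3. No profitable deviation — NE.
(Backroad, Tunnel): Driver A can switch to Tunnel (-4 → 1). Not NE.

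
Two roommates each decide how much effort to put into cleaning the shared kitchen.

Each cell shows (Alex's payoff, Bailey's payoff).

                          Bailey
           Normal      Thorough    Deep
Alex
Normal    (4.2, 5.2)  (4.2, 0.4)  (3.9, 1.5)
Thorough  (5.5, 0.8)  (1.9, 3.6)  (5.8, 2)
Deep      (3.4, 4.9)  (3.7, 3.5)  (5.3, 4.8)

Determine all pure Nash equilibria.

Alex against Normal: payoffs 4.2, 5.5, 3.4 → best response Thorough.
Alex against Thorough: payoffs 4.2, 1.9, 3.7 → best response Normal.
Alex against Deep: payoffs 3.9, 5.8, 5.3 → best response Thorough.
Bailey against Normal: payoffs 5.2, 0.4, 1.5 → best response Normal.
Bailey against Thorough: payoffs 0.8, 3.6, 2 → best response Thorough.
Bailey against Deep: payoffs 4.9, 3.5, 4.8 → best response Normal.
No profile is a mutual best response for all players.

No pure-strategy Nash equilibrium.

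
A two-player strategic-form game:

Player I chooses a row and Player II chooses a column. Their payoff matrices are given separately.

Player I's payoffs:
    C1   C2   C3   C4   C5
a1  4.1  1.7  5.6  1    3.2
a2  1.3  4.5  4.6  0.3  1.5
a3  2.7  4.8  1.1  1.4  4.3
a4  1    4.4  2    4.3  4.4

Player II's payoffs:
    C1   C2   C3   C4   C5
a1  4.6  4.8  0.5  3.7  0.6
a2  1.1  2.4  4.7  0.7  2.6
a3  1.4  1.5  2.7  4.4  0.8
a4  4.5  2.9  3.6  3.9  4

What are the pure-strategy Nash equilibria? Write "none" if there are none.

No pure-strategy Nash equilibrium.

Player I against C1: payoffs 4.1, 1.3, 2.7, 1 → best response a1.
Player I against C2: payoffs 1.7, 4.5, 4.8, 4.4 → best response a3.
Player I against C3: payoffs 5.6, 4.6, 1.1, 2 → best response a1.
Player I against C4: payoffs 1, 0.3, 1.4, 4.3 → best response a4.
Player I against C5: payoffs 3.2, 1.5, 4.3, 4.4 → best response a4.
Player II against a1: payoffs 4.6, 4.8, 0.5, 3.7, 0.6 → best response C2.
Player II against a2: payoffs 1.1, 2.4, 4.7, 0.7, 2.6 → best response C3.
Player II against a3: payoffs 1.4, 1.5, 2.7, 4.4, 0.8 → best response C4.
Player II against a4: payoffs 4.5, 2.9, 3.6, 3.9, 4 → best response C1.
No profile is a mutual best response for all players.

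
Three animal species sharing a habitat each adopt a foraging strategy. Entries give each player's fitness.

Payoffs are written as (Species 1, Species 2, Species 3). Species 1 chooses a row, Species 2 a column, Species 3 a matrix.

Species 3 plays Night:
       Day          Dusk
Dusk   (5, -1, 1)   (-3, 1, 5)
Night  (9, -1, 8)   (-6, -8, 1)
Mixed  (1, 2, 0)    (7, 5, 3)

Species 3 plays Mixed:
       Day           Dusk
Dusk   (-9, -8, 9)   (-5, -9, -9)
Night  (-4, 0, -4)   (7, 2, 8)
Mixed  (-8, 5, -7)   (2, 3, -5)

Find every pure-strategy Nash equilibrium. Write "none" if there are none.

Pure-strategy Nash equilibria: (Night, Day, Night) and (Night, Dusk, Mixed) and (Mixed, Dusk, Night)

(Dusk, Day, Night): Species 1 can switch to Night (5 → 9). Not NE.
(Dusk, Day, Mixed): Species 1 can switch to Night (-9 → -4). Not NE.
(Dusk, Dusk, Night): Species 1 can switch to Mixed (-3 → 7). Not NE.
(Dusk, Dusk, Mixed): Species 1 can switch to Night (-5 → 7). Not NE.
(Night, Day, Night): Species 1 gets 9, best alternative 5; Species 2 gets -1, best alternative -8; Species 3 gets 8, best alternative -4. No profitable deviation — NE.
(Night, Day, Mixed): Species 2 can switch to Dusk (0 → 2). Not NE.
(Night, Dusk, Night): Species 1 can switch to Dusk (-6 → -3). Not NE.
(Night, Dusk, Mixed): Species 1 gets 7, best alternative 2; Species 2 gets 2, best alternative 0; Species 3 gets 8, best alternative 1. No profitable deviation — NE.
(Mixed, Dusk, Night): Species 1 gets 7, best alternative -3; Species 2 gets 5, best alternative 2; Species 3 gets 3, best alternative -5. No profitable deviation — NE.
(The remaining 3 profiles each have a profitable deviation by the same check.)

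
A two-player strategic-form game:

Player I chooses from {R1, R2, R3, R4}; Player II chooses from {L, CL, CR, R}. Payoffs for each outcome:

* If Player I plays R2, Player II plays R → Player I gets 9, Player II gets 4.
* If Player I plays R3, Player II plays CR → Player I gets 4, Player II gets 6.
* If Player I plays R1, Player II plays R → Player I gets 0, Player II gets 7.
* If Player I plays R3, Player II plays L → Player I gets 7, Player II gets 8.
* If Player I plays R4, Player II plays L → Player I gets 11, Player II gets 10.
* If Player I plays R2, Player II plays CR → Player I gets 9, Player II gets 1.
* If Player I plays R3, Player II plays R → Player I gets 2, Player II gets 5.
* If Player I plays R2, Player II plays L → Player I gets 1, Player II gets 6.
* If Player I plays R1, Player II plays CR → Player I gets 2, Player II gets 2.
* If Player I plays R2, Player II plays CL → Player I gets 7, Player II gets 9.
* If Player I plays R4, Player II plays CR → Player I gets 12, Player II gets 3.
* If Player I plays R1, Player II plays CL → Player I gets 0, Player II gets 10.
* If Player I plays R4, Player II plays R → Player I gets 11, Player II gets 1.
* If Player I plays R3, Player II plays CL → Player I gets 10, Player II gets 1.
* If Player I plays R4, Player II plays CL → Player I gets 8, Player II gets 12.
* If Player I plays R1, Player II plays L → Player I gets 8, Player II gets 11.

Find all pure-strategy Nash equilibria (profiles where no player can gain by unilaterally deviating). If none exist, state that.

This game has no pure Nash equilibrium.

Player I against L: payoffs 8, 1, 7, 11 → best response R4.
Player I against CL: payoffs 0, 7, 10, 8 → best response R3.
Player I against CR: payoffs 2, 9, 4, 12 → best response R4.
Player I against R: payoffs 0, 9, 2, 11 → best response R4.
Player II against R1: payoffs 11, 10, 2, 7 → best response L.
Player II against R2: payoffs 6, 9, 1, 4 → best response CL.
Player II against R3: payoffs 8, 1, 6, 5 → best response L.
Player II against R4: payoffs 10, 12, 3, 1 → best response CL.
No profile is a mutual best response for all players.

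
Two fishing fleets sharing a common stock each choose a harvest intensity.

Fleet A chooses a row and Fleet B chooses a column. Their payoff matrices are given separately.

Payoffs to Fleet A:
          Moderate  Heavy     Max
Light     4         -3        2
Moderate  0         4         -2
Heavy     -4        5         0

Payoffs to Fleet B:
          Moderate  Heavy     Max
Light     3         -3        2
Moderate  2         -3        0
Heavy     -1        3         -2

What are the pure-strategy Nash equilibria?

The pure Nash equilibria are (Light, Moderate), (Heavy, Heavy).

(Light, Moderate): Fleet A gets 4, best alternative 0; Fleet B gets 3, best alternative 2. No profitable deviation — NE.
(Light, Heavy): Fleet A can switch to Moderate (-3 → 4). Not NE.
(Light, Max): Fleet B can switch to Moderate (2 → 3). Not NE.
(Moderate, Moderate): Fleet A can switch to Light (0 → 4). Not NE.
(Moderate, Heavy): Fleet A can switch to Heavy (4 → 5). Not NE.
(Moderate, Max): Fleet A can switch to Light (-2 → 2). Not NE.
(Heavy, Moderate): Fleet A can switch to Light (-4 → 4). Not NE.
(Heavy, Heavy): Fleet A gets 5, best alternative 4; Fleet B gets 3, best alternative -1. No profitable deviation — NE.
(Heavy, Max): Fleet A can switch to Light (0 → 2). Not NE.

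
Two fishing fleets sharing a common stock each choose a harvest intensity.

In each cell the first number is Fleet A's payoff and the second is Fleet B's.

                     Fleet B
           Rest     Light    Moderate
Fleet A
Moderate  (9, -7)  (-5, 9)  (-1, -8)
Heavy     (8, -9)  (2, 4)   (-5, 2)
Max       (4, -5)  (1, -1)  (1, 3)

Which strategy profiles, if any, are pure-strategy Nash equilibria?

Pure-strategy Nash equilibria: (Heavy, Light) and (Max, Moderate)

Fleet A against Rest: payoffs 9, 8, 4 → best response Moderate.
Fleet A against Light: payoffs -5, 2, 1 → best response Heavy.
Fleet A against Moderate: payoffs -1, -5, 1 → best response Max.
Fleet B against Moderate: payoffs -7, 9, -8 → best response Light.
Fleet B against Heavy: payoffs -9, 4, 2 → best response Light.
Fleet B against Max: payoffs -5, -1, 3 → best response Moderate.
Mutual best responses: (Heavy, Light); (Max, Moderate).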